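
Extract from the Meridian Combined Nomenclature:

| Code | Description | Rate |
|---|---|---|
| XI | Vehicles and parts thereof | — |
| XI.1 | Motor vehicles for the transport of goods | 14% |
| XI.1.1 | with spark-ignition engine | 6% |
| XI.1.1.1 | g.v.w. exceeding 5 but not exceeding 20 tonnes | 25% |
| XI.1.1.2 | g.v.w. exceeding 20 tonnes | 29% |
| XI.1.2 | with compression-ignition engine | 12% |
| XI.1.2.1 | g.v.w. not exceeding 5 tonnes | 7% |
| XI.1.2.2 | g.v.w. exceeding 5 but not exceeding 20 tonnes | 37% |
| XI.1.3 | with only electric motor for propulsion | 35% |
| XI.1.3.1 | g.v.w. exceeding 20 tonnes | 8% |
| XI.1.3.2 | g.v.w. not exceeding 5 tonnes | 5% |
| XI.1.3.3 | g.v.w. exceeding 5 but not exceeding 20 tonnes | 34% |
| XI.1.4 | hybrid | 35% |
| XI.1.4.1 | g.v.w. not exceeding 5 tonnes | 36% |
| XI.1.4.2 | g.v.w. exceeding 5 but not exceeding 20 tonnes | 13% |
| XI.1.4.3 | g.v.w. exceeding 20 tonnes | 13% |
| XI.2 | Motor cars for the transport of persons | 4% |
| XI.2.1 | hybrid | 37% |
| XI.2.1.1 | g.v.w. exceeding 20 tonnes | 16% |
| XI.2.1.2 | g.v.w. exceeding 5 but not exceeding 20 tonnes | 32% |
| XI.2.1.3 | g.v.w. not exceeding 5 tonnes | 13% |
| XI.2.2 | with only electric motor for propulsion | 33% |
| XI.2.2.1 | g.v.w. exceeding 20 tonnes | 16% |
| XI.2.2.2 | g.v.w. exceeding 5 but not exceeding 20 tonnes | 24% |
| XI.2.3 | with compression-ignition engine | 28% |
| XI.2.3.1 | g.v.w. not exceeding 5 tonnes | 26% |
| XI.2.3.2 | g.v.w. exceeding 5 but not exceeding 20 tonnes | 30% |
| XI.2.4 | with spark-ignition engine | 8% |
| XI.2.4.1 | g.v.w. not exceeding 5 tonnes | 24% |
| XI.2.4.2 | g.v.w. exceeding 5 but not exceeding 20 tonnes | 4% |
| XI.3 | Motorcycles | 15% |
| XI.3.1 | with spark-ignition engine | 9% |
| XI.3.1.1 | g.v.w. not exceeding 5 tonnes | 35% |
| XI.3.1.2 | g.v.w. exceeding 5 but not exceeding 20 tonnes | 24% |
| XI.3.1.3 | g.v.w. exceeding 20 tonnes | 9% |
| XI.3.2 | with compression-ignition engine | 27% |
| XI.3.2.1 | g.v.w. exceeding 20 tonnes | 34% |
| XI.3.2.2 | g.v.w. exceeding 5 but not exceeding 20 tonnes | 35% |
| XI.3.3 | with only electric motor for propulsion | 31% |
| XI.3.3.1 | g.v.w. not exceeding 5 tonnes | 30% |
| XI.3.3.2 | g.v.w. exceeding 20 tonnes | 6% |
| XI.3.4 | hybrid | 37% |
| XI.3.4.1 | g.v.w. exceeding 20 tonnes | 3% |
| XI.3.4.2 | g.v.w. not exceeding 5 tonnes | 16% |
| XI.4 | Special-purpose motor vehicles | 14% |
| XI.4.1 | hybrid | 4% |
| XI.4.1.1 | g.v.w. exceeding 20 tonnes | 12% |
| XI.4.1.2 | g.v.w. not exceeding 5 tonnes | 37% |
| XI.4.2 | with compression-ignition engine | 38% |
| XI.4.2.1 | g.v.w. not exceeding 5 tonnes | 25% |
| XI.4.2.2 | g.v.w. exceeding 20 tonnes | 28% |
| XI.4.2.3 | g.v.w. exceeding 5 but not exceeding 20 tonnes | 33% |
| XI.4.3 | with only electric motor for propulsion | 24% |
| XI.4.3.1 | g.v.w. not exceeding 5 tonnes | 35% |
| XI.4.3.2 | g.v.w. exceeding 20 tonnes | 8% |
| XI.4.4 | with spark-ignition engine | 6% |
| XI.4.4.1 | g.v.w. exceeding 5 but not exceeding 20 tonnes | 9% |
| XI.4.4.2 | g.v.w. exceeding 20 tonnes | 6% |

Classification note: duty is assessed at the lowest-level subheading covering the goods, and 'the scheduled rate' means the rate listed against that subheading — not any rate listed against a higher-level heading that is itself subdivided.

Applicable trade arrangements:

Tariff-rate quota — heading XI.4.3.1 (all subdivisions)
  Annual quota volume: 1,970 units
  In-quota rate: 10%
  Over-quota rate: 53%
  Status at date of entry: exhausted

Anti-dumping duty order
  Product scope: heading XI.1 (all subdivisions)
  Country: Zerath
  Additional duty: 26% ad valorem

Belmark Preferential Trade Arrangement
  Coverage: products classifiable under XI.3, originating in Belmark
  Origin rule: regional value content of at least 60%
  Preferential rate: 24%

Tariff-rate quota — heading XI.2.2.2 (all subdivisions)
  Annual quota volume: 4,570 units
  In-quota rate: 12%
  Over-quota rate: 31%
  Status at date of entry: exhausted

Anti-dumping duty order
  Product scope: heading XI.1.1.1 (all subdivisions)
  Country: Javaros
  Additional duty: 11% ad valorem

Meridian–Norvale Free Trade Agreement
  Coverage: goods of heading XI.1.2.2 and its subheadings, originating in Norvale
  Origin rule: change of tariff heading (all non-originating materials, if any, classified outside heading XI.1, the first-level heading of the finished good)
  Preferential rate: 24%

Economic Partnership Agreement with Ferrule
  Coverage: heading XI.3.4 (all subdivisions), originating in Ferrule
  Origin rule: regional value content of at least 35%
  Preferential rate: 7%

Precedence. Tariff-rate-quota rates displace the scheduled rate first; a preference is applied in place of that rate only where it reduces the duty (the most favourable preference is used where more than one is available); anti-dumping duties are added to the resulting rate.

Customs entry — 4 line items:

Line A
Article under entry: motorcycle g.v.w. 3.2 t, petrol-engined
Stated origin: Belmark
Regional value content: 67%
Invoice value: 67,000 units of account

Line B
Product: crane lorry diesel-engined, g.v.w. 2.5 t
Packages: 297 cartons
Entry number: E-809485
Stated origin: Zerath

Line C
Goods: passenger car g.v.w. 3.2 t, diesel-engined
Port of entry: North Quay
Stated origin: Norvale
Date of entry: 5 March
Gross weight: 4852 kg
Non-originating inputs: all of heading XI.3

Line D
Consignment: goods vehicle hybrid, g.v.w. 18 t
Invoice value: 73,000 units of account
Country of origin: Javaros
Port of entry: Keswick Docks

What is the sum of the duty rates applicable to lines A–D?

Line A: motorcycle → XI.3; petrol-engined → XI.3.1; g.v.w. 3.2 t → XI.3.1.1. Scheduled 35%. Belmark agreement on XI.3: RVC ≥ 60% → 24% available; preferential 24%. → 24%.
Line B: crane lorry → XI.4; diesel-engined → XI.4.2; g.v.w. 2.5 t → XI.4.2.1. Scheduled 25%. No special measure applies. → 25%.
Line C: passenger car → XI.2; diesel-engined → XI.2.3; g.v.w. 3.2 t → XI.2.3.1. Scheduled 26%. Norvale agreement on XI.1.2.2: XI.2.3.1 not covered. → 26%.
Line D: goods vehicle → XI.1; hybrid → XI.1.4; g.v.w. 18 t → XI.1.4.2. Scheduled 13%. No special measure applies. → 13%.
Sum: 24% + 25% + 26% + 13% = 88%.

88%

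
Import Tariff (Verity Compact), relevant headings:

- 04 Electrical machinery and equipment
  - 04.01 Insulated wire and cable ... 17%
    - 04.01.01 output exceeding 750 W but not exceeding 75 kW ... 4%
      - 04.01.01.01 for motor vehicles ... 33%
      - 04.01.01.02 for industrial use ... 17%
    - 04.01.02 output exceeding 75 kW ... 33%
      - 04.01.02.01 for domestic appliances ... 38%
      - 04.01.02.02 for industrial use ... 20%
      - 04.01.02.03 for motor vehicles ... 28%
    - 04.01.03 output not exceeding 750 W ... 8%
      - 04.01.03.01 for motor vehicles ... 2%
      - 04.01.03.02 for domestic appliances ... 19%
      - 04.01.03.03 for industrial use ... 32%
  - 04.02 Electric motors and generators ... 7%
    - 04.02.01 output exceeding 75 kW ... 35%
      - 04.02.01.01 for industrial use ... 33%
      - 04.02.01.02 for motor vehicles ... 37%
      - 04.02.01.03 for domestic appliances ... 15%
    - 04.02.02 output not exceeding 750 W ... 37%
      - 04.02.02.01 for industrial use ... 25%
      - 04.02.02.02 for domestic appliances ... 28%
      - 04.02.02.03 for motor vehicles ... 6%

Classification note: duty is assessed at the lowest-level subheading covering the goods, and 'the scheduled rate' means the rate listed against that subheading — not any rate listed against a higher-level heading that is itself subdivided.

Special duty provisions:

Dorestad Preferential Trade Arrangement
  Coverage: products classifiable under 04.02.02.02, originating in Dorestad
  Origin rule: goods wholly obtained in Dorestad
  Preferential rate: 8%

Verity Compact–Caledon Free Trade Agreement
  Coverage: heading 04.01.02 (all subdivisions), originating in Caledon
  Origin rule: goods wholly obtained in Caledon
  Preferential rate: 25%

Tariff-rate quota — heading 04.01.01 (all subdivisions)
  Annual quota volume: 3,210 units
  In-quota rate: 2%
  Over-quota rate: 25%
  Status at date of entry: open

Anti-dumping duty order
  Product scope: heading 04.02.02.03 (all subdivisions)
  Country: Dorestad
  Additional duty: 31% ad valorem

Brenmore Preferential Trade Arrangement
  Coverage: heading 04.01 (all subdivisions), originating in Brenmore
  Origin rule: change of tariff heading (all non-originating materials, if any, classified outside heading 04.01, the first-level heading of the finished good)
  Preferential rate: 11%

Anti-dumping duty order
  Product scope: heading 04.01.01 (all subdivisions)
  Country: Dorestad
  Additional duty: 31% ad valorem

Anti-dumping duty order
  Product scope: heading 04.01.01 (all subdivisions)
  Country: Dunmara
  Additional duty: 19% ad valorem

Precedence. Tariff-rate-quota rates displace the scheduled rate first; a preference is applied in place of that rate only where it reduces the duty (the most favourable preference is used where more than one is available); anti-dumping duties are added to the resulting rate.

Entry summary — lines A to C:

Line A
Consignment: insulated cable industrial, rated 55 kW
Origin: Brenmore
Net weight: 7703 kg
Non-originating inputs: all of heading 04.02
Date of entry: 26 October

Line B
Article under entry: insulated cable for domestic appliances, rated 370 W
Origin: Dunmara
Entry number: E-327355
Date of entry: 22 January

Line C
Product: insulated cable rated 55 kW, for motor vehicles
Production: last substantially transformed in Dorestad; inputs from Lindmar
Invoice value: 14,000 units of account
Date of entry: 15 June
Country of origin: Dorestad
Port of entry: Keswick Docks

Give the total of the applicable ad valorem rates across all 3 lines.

Line A: insulated cable → 04.01; rated 55 kW → 04.01.01; industrial → 04.01.01.02. Scheduled 17%. quota on 04.01.01 open → in-quota 2%; Brenmore agreement on 04.01: CTH met → 11% available; preference 11% not lower than 2% → no reduction. → 2%.
Line B: insulated cable → 04.01; rated 370 W → 04.01.03; for domestic appliances → 04.01.03.02. Scheduled 19%. No special measure applies. → 19%.
Line C: insulated cable → 04.01; rated 55 kW → 04.01.01; for motor vehicles → 04.01.01.01. Scheduled 33%. quota on 04.01.01 open → in-quota 2%; Dorestad agreement on 04.02.02.02: 04.01.01.01 not covered; anti-dumping (Dorestad, 04.01.01): +31%; total 2% + 31% = 33%. → 33%.
Sum: 2% + 19% + 33% = 54%.

54%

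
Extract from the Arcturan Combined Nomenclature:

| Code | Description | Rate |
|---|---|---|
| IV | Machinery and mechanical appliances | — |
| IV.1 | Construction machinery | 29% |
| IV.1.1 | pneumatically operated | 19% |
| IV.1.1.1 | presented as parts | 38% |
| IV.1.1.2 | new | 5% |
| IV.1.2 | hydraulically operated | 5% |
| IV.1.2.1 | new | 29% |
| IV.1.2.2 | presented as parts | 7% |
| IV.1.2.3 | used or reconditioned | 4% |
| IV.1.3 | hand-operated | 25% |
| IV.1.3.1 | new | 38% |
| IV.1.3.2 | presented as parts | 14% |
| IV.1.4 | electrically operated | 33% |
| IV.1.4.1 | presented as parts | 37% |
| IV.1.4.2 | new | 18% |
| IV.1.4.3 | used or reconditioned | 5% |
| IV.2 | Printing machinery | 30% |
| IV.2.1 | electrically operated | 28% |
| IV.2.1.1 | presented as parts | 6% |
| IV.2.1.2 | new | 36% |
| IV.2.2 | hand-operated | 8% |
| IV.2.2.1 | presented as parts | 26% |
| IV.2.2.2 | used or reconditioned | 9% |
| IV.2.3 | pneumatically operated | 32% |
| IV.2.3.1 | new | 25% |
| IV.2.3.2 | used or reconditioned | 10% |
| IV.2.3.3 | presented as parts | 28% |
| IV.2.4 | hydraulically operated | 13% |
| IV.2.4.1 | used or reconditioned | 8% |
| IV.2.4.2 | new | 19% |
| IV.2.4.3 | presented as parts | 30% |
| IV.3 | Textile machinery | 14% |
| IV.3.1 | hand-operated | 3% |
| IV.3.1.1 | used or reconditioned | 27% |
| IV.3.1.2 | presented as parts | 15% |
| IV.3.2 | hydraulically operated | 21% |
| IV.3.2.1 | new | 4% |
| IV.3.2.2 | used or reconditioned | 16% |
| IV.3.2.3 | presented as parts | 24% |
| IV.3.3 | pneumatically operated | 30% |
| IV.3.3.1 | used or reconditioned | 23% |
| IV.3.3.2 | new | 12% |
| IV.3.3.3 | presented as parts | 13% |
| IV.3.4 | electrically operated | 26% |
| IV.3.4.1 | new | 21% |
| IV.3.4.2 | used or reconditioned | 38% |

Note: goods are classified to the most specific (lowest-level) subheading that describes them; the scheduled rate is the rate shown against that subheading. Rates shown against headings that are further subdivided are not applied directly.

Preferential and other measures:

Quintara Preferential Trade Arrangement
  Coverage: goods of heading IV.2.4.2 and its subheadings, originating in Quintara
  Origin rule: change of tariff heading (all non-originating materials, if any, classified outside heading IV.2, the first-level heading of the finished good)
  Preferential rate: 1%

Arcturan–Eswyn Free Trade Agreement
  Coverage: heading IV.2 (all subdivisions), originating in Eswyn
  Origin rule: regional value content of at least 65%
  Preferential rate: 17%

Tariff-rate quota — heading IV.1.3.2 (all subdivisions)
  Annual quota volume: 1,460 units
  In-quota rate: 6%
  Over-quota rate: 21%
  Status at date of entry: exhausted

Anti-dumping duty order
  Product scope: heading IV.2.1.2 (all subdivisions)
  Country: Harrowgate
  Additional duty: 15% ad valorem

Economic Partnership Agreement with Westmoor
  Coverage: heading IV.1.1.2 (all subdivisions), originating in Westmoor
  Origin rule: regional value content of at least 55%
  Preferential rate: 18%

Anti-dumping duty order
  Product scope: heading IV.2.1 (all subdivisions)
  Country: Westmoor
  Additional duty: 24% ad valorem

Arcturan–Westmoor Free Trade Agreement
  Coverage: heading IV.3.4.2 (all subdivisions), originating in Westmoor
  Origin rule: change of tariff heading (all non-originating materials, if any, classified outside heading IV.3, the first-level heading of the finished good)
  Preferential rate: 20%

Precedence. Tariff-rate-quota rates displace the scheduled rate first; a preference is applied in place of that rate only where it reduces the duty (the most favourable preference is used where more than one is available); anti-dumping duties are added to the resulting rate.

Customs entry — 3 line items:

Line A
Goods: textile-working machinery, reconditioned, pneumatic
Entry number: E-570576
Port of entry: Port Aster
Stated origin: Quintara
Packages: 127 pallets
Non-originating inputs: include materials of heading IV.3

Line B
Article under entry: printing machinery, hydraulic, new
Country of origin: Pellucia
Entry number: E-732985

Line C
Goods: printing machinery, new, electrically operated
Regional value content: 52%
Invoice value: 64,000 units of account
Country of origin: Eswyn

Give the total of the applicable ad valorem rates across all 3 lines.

78%

Line A: textile-working → IV.3; pneumatic → IV.3.3; reconditioned → IV.3.3.1. Scheduled 23%. Quintara agreement on IV.2.4.2: IV.3.3.1 not covered. → 23%.
Line B: printing → IV.2; hydraulic → IV.2.4; new → IV.2.4.2. Scheduled 19%. No special measure applies. → 19%.
Line C: printing → IV.2; electrically operated → IV.2.1; new → IV.2.1.2. Scheduled 36%. Eswyn agreement on IV.2: RVC < 65%. → 36%.
Sum: 23% + 19% + 36% = 78%.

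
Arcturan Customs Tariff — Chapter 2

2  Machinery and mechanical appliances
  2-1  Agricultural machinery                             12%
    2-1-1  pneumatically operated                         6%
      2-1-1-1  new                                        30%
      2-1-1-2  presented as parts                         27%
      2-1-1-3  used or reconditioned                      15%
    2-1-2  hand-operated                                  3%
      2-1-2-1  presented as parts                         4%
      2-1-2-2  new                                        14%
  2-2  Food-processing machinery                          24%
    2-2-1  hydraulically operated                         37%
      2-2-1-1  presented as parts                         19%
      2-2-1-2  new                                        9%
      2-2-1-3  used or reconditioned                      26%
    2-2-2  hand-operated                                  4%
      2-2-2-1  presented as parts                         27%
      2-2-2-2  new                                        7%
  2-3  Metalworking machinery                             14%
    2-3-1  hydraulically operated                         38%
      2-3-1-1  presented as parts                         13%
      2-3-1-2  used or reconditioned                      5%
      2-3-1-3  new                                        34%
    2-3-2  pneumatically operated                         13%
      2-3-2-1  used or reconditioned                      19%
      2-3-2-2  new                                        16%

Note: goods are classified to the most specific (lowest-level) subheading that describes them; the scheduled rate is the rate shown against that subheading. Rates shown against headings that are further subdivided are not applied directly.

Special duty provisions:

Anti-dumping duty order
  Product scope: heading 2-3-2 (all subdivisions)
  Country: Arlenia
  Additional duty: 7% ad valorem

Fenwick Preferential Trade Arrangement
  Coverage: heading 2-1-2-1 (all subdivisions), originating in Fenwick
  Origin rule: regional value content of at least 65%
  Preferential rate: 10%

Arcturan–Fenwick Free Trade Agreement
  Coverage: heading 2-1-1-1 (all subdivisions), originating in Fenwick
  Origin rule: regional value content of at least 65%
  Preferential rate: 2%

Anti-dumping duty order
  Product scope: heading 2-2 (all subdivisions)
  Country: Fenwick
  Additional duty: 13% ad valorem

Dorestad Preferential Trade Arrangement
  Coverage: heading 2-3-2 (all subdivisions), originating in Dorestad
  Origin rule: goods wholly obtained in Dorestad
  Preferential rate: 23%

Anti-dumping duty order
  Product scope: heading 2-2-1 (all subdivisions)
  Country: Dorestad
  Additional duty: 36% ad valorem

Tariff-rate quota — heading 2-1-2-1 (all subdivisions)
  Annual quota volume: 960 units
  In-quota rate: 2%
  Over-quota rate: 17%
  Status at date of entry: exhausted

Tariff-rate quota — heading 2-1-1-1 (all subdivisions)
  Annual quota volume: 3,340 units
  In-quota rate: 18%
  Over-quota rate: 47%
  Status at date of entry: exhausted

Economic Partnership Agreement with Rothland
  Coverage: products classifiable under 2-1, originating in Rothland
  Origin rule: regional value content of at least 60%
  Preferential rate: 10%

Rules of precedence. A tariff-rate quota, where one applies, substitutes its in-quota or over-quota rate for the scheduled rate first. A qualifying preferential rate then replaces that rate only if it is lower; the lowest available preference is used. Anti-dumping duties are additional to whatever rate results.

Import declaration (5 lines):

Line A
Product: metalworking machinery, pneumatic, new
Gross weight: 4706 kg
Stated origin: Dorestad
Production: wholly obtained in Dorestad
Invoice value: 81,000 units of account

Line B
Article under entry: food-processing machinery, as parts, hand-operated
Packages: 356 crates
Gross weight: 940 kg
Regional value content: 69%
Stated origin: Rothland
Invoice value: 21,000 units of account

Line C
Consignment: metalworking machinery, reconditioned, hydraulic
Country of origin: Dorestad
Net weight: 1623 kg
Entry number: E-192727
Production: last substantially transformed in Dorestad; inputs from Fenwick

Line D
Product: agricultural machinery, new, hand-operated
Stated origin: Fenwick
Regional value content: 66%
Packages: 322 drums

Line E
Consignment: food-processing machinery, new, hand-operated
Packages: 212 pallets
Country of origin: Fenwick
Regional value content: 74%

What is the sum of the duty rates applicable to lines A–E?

82%

Line A: metalworking → 2-3; pneumatic → 2-3-2; new → 2-3-2-2. Scheduled 16%. Dorestad agreement on 2-3-2: wholly obtained → 23% available; preference 23% not lower than 16% → no reduction. → 16%.
Line B: food-processing → 2-2; hand-operated → 2-2-2; as parts → 2-2-2-1. Scheduled 27%. Rothland agreement on 2-1: 2-2-2-1 not covered. → 27%.
Line C: metalworking → 2-3; hydraulic → 2-3-1; reconditioned → 2-3-1-2. Scheduled 5%. Dorestad agreement on 2-3-2: 2-3-1-2 not covered. → 5%.
Line D: agricultural → 2-1; hand-operated → 2-1-2; new → 2-1-2-2. Scheduled 14%. Fenwick agreement on 2-1-2-1: 2-1-2-2 not covered; Fenwick agreement on 2-1-1-1: 2-1-2-2 not covered. → 14%.
Line E: food-processing → 2-2; hand-operated → 2-2-2; new → 2-2-2-2. Scheduled 7%. Fenwick agreement on 2-1-2-1: 2-2-2-2 not covered; Fenwick agreement on 2-1-1-1: 2-2-2-2 not covered; anti-dumping (Fenwick, 2-2): +13%; total 7% + 13% = 20%. → 20%.
Sum: 16% + 27% + 5% + 14% + 20% = 82%.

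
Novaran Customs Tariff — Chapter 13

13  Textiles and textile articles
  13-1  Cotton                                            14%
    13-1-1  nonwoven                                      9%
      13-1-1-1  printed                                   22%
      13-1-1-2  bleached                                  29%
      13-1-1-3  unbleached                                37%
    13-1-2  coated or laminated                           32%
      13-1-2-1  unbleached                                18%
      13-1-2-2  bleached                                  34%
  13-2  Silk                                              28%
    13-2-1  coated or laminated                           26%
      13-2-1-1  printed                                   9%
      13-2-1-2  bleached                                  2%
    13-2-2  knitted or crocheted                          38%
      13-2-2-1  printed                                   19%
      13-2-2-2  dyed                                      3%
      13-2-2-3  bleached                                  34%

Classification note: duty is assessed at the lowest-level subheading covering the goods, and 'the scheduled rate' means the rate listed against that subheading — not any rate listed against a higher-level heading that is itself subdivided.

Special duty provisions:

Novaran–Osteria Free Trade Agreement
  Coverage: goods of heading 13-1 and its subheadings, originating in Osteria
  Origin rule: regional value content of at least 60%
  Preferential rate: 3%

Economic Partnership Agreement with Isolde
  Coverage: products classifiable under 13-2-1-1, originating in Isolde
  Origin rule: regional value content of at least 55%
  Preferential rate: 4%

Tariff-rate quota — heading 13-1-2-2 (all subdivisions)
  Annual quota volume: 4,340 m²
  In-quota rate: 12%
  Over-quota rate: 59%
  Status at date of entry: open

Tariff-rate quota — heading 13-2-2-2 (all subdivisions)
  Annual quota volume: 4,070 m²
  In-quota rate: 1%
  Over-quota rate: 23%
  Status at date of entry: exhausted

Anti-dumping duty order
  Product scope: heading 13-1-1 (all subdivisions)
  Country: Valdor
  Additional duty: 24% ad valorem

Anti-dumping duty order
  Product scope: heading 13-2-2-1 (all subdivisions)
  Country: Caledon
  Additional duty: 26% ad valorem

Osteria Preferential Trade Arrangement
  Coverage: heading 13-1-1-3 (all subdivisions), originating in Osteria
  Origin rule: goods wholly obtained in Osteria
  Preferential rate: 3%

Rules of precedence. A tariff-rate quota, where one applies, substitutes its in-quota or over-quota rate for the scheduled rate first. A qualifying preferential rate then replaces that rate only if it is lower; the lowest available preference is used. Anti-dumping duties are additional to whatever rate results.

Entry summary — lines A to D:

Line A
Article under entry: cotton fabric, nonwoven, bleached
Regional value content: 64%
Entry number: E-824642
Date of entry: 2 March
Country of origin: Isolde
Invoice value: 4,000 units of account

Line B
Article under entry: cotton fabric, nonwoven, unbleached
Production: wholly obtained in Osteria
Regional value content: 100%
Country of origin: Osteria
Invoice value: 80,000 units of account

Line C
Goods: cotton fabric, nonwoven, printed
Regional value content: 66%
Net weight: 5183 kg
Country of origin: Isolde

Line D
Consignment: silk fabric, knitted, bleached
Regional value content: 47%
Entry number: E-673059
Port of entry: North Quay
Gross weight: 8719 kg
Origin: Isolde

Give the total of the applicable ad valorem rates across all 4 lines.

Line A: cotton → 13-1; nonwoven → 13-1-1; bleached → 13-1-1-2. Scheduled 29%. Isolde agreement on 13-2-1-1: 13-1-1-2 not covered. → 29%.
Line B: cotton → 13-1; nonwoven → 13-1-1; unbleached → 13-1-1-3. Scheduled 37%. Osteria agreement on 13-1: RVC ≥ 60% → 3% available; Osteria agreement on 13-1-1-3: wholly obtained → 3% available; preferential 3%. → 3%.
Line C: cotton → 13-1; nonwoven → 13-1-1; printed → 13-1-1-1. Scheduled 22%. Isolde agreement on 13-2-1-1: 13-1-1-1 not covered. → 22%.
Line D: silk → 13-2; knitted → 13-2-2; bleached → 13-2-2-3. Scheduled 34%. Isolde agreement on 13-2-1-1: 13-2-2-3 not covered. → 34%.
Sum: 29% + 3% + 22% + 34% = 88%.

88%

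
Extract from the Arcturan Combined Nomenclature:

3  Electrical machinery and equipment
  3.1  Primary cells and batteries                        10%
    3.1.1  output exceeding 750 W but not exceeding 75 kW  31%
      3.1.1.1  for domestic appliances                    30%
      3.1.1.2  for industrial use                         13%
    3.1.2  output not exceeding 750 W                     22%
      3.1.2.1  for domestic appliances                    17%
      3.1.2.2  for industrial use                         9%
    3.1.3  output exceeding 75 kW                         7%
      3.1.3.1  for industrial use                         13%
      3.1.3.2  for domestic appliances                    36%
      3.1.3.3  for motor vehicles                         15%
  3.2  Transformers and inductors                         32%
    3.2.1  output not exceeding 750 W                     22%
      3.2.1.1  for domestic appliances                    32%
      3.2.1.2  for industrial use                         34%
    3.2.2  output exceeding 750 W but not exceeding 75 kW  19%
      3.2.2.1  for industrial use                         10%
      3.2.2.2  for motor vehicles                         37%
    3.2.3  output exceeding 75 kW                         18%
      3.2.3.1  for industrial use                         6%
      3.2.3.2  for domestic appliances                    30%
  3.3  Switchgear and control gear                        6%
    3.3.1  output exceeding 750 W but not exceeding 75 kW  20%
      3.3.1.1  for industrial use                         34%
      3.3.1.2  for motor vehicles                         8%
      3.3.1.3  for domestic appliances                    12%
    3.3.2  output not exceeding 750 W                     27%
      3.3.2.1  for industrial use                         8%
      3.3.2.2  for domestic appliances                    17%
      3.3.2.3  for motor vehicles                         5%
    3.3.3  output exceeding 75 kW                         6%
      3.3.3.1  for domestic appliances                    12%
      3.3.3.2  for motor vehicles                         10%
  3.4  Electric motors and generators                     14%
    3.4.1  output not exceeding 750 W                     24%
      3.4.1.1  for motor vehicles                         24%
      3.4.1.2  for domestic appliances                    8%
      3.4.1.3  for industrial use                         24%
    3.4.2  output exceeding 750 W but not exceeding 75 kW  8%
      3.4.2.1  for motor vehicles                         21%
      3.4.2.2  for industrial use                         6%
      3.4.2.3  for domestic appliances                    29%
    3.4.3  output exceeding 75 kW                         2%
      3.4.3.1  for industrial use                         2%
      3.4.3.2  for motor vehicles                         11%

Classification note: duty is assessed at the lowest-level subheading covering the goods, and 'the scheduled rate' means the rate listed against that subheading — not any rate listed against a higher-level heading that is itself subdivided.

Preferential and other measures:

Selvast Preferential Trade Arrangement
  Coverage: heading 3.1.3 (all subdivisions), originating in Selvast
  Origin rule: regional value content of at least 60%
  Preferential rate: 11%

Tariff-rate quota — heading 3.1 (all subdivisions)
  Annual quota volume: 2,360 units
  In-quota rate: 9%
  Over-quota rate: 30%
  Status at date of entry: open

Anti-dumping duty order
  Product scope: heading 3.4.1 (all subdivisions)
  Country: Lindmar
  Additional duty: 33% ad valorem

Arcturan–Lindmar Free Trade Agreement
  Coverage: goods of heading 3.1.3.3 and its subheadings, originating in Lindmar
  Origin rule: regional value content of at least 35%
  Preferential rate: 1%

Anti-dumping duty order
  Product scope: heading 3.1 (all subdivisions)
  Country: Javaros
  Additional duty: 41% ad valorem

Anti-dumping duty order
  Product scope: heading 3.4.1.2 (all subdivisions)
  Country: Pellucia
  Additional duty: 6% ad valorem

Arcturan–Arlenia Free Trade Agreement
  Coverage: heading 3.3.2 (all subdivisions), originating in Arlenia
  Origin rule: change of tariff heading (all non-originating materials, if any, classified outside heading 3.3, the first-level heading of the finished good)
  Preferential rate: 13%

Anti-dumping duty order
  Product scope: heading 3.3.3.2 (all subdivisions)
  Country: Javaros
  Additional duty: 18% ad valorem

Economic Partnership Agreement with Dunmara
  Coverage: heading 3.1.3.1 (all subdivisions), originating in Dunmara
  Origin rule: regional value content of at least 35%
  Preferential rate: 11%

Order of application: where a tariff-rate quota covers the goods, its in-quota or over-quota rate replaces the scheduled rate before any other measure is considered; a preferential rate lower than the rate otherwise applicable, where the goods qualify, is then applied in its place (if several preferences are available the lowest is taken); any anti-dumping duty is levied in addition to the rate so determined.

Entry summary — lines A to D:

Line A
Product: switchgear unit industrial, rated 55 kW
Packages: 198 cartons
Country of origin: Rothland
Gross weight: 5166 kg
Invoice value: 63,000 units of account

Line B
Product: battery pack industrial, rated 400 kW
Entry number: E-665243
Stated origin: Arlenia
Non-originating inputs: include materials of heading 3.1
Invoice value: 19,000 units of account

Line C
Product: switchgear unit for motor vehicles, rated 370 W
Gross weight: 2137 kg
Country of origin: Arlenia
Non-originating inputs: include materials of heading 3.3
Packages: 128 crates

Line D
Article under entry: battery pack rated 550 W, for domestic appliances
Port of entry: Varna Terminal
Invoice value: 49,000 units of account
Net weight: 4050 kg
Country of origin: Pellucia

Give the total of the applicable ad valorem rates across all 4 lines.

Line A: switchgear unit → 3.3; rated 55 kW → 3.3.1; industrial → 3.3.1.1. Scheduled 34%. No special measure applies. → 34%.
Line B: battery pack → 3.1; rated 400 kW → 3.1.3; industrial → 3.1.3.1. Scheduled 13%. quota on 3.1 open → in-quota 9%; Arlenia agreement on 3.3.2: 3.1.3.1 not covered. → 9%.
Line C: switchgear unit → 3.3; rated 370 W → 3.3.2; for motor vehicles → 3.3.2.3. Scheduled 5%. Arlenia agreement on 3.3.2: CTH not met. → 5%.
Line D: battery pack → 3.1; rated 550 W → 3.1.2; for domestic appliances → 3.1.2.1. Scheduled 17%. quota on 3.1 open → in-quota 9%. → 9%.
Sum: 34% + 9% + 5% + 9% = 57%.

57%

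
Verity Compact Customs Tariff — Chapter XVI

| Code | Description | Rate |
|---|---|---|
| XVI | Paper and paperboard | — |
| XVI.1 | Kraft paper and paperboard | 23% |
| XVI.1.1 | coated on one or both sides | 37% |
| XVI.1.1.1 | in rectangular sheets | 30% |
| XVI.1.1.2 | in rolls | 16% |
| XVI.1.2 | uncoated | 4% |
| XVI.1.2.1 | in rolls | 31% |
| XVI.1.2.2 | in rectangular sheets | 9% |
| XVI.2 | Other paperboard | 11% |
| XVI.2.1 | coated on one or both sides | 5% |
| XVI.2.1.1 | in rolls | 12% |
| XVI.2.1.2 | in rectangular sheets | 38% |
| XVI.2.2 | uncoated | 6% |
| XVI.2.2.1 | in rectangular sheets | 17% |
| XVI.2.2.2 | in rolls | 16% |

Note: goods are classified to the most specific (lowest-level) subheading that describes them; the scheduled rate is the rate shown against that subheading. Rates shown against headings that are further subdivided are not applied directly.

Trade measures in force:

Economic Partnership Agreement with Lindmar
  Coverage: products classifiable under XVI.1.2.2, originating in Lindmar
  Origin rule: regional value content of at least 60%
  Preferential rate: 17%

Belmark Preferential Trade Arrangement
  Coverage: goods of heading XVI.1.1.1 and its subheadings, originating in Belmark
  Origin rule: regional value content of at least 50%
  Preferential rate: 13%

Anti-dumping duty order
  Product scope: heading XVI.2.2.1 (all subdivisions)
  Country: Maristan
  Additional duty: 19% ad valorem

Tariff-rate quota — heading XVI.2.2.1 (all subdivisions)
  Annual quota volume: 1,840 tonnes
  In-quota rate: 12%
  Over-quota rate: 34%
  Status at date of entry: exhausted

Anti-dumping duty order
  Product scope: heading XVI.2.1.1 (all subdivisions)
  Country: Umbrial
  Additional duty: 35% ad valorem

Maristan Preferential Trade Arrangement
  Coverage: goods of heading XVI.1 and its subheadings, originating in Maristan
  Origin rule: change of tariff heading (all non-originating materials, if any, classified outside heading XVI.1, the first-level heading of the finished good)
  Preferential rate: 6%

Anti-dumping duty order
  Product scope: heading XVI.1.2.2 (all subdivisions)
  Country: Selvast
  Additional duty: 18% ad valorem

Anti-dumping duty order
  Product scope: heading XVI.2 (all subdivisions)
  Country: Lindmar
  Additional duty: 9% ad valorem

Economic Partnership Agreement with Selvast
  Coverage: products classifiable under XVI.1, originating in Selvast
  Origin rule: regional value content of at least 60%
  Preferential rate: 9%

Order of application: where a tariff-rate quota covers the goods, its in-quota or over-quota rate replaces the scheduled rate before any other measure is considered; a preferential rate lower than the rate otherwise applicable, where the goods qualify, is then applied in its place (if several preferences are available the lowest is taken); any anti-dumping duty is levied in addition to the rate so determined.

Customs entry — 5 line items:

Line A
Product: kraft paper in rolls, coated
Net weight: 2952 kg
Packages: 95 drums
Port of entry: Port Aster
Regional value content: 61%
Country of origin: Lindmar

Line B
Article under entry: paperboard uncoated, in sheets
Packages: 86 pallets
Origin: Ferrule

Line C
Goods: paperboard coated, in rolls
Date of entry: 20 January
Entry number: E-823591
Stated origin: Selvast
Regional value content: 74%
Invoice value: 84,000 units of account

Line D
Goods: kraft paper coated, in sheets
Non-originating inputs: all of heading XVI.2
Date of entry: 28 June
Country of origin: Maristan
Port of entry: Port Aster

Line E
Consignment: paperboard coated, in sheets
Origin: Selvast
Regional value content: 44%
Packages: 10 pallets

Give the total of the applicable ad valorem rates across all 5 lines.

106%

Line A: kraft paper → XVI.1; coated → XVI.1.1; in rolls → XVI.1.1.2. Scheduled 16%. Lindmar agreement on XVI.1.2.2: XVI.1.1.2 not covered. → 16%.
Line B: paperboard → XVI.2; uncoated → XVI.2.2; in sheets → XVI.2.2.1. Scheduled 17%. quota on XVI.2.2.1 exhausted → over-quota 34%. → 34%.
Line C: paperboard → XVI.2; coated → XVI.2.1; in rolls → XVI.2.1.1. Scheduled 12%. Selvast agreement on XVI.1: XVI.2.1.1 not covered. → 12%.
Line D: kraft paper → XVI.1; coated → XVI.1.1; in sheets → XVI.1.1.1. Scheduled 30%. Maristan agreement on XVI.1: CTH met → 6% available; preferential 6%. → 6%.
Line E: paperboard → XVI.2; coated → XVI.2.1; in sheets → XVI.2.1.2. Scheduled 38%. Selvast agreement on XVI.1: XVI.2.1.2 not covered. → 38%.
Sum: 16% + 34% + 12% + 6% + 38% = 106%.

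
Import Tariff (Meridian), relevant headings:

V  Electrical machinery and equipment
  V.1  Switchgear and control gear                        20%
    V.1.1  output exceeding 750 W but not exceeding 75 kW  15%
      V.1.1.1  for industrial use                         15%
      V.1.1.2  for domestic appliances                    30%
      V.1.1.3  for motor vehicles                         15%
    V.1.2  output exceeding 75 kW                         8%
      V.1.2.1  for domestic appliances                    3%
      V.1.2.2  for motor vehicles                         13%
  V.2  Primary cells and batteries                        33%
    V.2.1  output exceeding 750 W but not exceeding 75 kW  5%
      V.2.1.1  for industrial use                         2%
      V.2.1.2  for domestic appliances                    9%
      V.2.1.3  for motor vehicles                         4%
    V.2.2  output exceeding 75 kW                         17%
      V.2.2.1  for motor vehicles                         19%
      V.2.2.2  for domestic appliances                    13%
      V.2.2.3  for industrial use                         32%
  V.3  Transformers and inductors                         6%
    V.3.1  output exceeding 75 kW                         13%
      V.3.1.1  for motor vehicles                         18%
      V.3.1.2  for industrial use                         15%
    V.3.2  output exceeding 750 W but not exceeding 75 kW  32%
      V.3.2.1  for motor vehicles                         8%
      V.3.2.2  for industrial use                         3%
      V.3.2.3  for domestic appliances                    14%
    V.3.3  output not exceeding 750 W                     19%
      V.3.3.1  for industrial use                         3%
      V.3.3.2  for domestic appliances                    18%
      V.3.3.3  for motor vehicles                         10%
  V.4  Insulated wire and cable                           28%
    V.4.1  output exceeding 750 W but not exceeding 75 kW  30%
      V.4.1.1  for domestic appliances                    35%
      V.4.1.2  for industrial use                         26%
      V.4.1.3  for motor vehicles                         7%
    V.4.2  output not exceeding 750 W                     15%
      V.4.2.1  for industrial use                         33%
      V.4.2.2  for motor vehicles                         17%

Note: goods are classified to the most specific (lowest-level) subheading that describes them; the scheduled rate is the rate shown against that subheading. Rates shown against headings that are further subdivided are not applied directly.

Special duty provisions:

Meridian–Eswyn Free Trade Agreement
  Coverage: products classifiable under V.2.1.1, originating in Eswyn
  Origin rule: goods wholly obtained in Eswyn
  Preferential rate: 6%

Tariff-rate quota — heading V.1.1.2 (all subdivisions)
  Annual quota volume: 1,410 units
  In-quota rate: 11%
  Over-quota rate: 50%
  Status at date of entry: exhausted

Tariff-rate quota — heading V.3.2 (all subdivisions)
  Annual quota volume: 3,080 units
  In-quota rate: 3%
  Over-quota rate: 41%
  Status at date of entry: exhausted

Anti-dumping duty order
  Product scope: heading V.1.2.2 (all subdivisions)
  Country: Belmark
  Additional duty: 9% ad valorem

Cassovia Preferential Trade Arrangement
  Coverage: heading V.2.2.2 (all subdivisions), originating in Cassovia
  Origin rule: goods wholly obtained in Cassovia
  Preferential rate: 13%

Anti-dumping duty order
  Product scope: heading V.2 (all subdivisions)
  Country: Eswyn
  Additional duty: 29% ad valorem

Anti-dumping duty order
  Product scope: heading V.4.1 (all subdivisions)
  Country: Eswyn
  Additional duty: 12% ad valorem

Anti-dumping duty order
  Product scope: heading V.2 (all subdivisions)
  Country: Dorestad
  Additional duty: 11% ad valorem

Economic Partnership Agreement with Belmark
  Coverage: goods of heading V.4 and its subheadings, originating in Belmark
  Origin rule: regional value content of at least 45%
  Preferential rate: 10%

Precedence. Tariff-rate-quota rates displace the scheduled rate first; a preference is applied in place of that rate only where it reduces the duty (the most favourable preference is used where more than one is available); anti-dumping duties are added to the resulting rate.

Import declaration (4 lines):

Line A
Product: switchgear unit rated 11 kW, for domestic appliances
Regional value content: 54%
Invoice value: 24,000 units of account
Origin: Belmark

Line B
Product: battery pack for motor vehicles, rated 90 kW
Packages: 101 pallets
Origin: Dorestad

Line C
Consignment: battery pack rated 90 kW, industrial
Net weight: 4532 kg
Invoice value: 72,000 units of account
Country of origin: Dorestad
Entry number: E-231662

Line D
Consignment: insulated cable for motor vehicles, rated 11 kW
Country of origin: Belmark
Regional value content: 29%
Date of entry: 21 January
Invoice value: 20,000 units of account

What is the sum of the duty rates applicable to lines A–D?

Line A: switchgear unit → V.1; rated 11 kW → V.1.1; for domestic appliances → V.1.1.2. Scheduled 30%. quota on V.1.1.2 exhausted → over-quota 50%; Belmark agreement on V.4: V.1.1.2 not covered. → 50%.
Line B: battery pack → V.2; rated 90 kW → V.2.2; for motor vehicles → V.2.2.1. Scheduled 19%. anti-dumping (Dorestad, V.2): +11%; total 19% + 11% = 30%. → 30%.
Line C: battery pack → V.2; rated 90 kW → V.2.2; industrial → V.2.2.3. Scheduled 32%. anti-dumping (Dorestad, V.2): +11%; total 32% + 11% = 43%. → 43%.
Line D: insulated cable → V.4; rated 11 kW → V.4.1; for motor vehicles → V.4.1.3. Scheduled 7%. Belmark agreement on V.4: RVC < 45%. → 7%.
Sum: 50% + 30% + 43% + 7% = 130%.

130%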